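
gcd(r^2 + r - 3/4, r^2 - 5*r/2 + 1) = r - 1/2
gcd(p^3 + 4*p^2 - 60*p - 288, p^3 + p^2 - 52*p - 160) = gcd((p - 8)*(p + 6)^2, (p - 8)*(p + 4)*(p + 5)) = p - 8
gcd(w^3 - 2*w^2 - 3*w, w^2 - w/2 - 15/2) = w - 3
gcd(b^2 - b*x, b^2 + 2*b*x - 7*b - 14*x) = 1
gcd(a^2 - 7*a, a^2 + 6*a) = a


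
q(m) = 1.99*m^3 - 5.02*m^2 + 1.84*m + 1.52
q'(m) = 5.97*m^2 - 10.04*m + 1.84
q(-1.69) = -25.53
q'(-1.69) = 35.86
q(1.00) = 0.33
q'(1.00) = -2.23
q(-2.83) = -89.00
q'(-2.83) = 78.07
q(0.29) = 1.68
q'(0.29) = -0.57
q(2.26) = 3.01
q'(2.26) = 9.64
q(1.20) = -0.06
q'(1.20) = -1.61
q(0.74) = 0.94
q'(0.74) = -2.32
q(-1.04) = -8.06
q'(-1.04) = 18.74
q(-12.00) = -4182.16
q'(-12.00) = 982.00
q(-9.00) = -1872.37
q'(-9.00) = 575.77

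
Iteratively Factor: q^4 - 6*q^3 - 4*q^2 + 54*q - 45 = (q - 3)*(q^3 - 3*q^2 - 13*q + 15) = (q - 3)*(q + 3)*(q^2 - 6*q + 5) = (q - 5)*(q - 3)*(q + 3)*(q - 1)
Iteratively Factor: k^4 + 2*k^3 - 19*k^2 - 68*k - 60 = (k + 2)*(k^3 - 19*k - 30) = (k + 2)^2*(k^2 - 2*k - 15) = (k + 2)^2*(k + 3)*(k - 5)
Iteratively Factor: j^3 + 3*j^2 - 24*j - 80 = (j + 4)*(j^2 - j - 20) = (j - 5)*(j + 4)*(j + 4)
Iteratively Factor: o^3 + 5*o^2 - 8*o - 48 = (o - 3)*(o^2 + 8*o + 16) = (o - 3)*(o + 4)*(o + 4)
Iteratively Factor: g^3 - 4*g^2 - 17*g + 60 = (g - 5)*(g^2 + g - 12) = (g - 5)*(g + 4)*(g - 3)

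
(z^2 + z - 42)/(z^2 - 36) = (z + 7)/(z + 6)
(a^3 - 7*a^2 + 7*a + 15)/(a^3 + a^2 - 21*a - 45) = (a^2 - 2*a - 3)/(a^2 + 6*a + 9)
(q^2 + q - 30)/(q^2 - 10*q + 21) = (q^2 + q - 30)/(q^2 - 10*q + 21)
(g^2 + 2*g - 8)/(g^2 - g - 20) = (g - 2)/(g - 5)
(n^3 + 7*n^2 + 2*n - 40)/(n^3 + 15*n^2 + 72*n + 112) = (n^2 + 3*n - 10)/(n^2 + 11*n + 28)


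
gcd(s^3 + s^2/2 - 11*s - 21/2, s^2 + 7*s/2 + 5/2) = s + 1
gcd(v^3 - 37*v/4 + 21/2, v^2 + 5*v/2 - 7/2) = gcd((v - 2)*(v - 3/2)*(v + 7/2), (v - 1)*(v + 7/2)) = v + 7/2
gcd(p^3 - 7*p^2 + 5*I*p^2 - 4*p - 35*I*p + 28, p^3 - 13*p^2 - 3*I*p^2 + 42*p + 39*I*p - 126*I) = p - 7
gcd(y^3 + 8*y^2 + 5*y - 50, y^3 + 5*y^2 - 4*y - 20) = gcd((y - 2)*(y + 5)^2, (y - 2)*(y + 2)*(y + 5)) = y^2 + 3*y - 10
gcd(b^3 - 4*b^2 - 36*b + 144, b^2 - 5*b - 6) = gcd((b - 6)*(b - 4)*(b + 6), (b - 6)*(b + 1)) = b - 6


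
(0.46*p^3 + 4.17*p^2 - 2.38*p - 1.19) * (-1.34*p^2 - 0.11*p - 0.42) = -0.6164*p^5 - 5.6384*p^4 + 2.5373*p^3 + 0.105*p^2 + 1.1305*p + 0.4998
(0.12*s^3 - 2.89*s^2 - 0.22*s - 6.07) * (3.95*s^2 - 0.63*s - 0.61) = 0.474*s^5 - 11.4911*s^4 + 0.8785*s^3 - 22.075*s^2 + 3.9583*s + 3.7027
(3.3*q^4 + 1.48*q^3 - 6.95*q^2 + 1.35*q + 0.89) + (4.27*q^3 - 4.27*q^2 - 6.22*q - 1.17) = 3.3*q^4 + 5.75*q^3 - 11.22*q^2 - 4.87*q - 0.28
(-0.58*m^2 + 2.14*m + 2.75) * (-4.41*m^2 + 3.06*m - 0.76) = 2.5578*m^4 - 11.2122*m^3 - 5.1383*m^2 + 6.7886*m - 2.09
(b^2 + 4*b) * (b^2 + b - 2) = b^4 + 5*b^3 + 2*b^2 - 8*b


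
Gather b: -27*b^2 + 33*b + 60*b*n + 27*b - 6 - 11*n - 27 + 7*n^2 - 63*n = -27*b^2 + b*(60*n + 60) + 7*n^2 - 74*n - 33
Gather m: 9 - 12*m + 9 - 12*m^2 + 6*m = -12*m^2 - 6*m + 18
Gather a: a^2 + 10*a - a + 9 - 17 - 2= a^2 + 9*a - 10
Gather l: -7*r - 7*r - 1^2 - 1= -14*r - 2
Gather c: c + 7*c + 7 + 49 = 8*c + 56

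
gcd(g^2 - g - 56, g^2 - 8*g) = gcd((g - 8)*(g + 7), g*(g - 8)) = g - 8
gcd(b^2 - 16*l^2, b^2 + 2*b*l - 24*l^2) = b - 4*l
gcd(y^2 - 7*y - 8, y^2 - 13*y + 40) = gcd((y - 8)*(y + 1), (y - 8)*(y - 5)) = y - 8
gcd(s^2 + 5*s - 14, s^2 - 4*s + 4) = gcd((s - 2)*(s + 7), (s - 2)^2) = s - 2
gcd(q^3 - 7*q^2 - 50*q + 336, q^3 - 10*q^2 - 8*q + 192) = q^2 - 14*q + 48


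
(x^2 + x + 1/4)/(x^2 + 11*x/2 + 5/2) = (x + 1/2)/(x + 5)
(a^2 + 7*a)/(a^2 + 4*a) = (a + 7)/(a + 4)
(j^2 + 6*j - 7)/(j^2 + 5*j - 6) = (j + 7)/(j + 6)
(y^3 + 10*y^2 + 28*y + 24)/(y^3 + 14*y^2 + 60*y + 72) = (y + 2)/(y + 6)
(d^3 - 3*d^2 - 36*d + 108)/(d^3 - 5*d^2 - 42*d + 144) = (d - 6)/(d - 8)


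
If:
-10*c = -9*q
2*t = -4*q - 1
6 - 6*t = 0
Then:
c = -27/40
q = -3/4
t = 1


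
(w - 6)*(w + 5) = w^2 - w - 30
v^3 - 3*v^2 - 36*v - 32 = (v - 8)*(v + 1)*(v + 4)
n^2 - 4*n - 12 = (n - 6)*(n + 2)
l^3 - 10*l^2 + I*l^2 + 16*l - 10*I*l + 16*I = (l - 8)*(l - 2)*(l + I)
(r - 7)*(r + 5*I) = r^2 - 7*r + 5*I*r - 35*I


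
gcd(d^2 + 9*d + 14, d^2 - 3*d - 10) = d + 2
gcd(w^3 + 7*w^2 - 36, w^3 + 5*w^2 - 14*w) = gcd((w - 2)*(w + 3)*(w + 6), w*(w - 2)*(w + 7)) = w - 2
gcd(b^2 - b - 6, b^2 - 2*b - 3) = b - 3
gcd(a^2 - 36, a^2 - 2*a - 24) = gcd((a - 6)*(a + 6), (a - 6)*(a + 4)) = a - 6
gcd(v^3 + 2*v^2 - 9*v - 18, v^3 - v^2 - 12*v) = v + 3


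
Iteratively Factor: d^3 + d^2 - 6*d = (d - 2)*(d^2 + 3*d) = (d - 2)*(d + 3)*(d)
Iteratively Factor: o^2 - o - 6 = (o - 3)*(o + 2)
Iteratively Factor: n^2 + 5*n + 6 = (n + 2)*(n + 3)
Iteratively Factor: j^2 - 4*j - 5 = (j - 5)*(j + 1)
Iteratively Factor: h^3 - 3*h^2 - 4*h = (h + 1)*(h^2 - 4*h) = (h - 4)*(h + 1)*(h)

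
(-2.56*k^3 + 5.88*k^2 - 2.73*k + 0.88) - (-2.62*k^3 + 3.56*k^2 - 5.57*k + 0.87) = 0.0600000000000001*k^3 + 2.32*k^2 + 2.84*k + 0.01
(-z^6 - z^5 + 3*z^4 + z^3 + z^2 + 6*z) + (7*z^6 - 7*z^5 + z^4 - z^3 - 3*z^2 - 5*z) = 6*z^6 - 8*z^5 + 4*z^4 - 2*z^2 + z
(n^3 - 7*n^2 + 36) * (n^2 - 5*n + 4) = n^5 - 12*n^4 + 39*n^3 + 8*n^2 - 180*n + 144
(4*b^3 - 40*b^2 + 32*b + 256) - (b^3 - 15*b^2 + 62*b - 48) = 3*b^3 - 25*b^2 - 30*b + 304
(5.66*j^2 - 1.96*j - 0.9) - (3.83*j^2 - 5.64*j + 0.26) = 1.83*j^2 + 3.68*j - 1.16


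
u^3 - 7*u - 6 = (u - 3)*(u + 1)*(u + 2)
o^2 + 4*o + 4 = (o + 2)^2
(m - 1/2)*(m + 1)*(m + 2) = m^3 + 5*m^2/2 + m/2 - 1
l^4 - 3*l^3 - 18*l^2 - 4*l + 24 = (l - 6)*(l - 1)*(l + 2)^2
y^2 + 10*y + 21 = (y + 3)*(y + 7)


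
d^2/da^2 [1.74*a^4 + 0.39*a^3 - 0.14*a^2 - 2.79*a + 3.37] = 20.88*a^2 + 2.34*a - 0.28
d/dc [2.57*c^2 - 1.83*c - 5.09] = 5.14*c - 1.83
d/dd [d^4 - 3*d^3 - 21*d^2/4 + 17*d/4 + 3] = 4*d^3 - 9*d^2 - 21*d/2 + 17/4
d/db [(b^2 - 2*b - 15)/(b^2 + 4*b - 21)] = 6*(b^2 - 2*b + 17)/(b^4 + 8*b^3 - 26*b^2 - 168*b + 441)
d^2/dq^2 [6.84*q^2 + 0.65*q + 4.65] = 13.6800000000000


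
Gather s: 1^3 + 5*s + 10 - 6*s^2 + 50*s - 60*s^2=-66*s^2 + 55*s + 11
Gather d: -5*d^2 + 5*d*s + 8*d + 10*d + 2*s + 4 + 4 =-5*d^2 + d*(5*s + 18) + 2*s + 8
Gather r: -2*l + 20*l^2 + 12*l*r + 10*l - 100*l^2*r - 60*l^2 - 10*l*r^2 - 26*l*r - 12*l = -40*l^2 - 10*l*r^2 - 4*l + r*(-100*l^2 - 14*l)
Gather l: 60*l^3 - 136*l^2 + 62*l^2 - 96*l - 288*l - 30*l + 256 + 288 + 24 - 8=60*l^3 - 74*l^2 - 414*l + 560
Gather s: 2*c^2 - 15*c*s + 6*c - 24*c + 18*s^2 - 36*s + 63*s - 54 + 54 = 2*c^2 - 18*c + 18*s^2 + s*(27 - 15*c)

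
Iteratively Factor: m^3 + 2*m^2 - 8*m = (m - 2)*(m^2 + 4*m) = (m - 2)*(m + 4)*(m)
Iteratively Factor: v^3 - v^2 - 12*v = (v - 4)*(v^2 + 3*v) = v*(v - 4)*(v + 3)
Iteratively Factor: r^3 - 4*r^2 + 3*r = (r)*(r^2 - 4*r + 3) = r*(r - 1)*(r - 3)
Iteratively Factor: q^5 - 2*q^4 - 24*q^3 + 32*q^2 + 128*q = (q + 4)*(q^4 - 6*q^3 + 32*q) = (q - 4)*(q + 4)*(q^3 - 2*q^2 - 8*q) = (q - 4)^2*(q + 4)*(q^2 + 2*q) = (q - 4)^2*(q + 2)*(q + 4)*(q)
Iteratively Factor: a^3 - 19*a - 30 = (a - 5)*(a^2 + 5*a + 6) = (a - 5)*(a + 3)*(a + 2)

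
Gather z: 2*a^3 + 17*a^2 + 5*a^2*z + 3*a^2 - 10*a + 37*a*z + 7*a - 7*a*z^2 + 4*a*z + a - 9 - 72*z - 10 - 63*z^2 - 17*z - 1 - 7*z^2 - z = 2*a^3 + 20*a^2 - 2*a + z^2*(-7*a - 70) + z*(5*a^2 + 41*a - 90) - 20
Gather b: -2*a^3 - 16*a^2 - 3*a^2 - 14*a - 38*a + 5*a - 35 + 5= -2*a^3 - 19*a^2 - 47*a - 30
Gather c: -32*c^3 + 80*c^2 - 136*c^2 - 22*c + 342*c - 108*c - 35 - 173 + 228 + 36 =-32*c^3 - 56*c^2 + 212*c + 56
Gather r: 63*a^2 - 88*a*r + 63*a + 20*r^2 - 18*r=63*a^2 + 63*a + 20*r^2 + r*(-88*a - 18)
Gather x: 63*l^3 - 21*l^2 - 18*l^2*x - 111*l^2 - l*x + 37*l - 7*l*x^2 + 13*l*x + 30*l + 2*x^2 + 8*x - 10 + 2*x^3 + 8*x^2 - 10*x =63*l^3 - 132*l^2 + 67*l + 2*x^3 + x^2*(10 - 7*l) + x*(-18*l^2 + 12*l - 2) - 10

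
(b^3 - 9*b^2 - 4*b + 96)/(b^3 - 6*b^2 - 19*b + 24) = (b - 4)/(b - 1)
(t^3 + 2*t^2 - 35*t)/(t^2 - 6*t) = (t^2 + 2*t - 35)/(t - 6)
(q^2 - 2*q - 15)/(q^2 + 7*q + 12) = (q - 5)/(q + 4)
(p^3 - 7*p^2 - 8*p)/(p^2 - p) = (p^2 - 7*p - 8)/(p - 1)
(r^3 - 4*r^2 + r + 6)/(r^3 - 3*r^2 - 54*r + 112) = (r^2 - 2*r - 3)/(r^2 - r - 56)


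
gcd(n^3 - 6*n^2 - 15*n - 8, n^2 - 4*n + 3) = 1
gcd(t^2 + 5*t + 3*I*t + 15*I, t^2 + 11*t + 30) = t + 5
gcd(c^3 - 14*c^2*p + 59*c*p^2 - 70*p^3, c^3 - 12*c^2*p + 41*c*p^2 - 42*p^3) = c^2 - 9*c*p + 14*p^2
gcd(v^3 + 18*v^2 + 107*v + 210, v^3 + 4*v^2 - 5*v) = v + 5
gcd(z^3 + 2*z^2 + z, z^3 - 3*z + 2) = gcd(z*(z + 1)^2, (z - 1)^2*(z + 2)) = 1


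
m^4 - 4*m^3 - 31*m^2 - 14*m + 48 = (m - 8)*(m - 1)*(m + 2)*(m + 3)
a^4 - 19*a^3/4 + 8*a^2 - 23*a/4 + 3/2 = (a - 2)*(a - 1)^2*(a - 3/4)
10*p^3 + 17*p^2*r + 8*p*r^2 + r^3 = (p + r)*(2*p + r)*(5*p + r)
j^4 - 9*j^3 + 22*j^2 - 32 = (j - 4)^2*(j - 2)*(j + 1)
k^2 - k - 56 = (k - 8)*(k + 7)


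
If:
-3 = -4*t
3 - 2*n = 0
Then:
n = 3/2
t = 3/4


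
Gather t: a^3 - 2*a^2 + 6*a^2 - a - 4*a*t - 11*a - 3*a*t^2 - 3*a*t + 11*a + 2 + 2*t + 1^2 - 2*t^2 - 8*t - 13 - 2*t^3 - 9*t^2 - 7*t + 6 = a^3 + 4*a^2 - a - 2*t^3 + t^2*(-3*a - 11) + t*(-7*a - 13) - 4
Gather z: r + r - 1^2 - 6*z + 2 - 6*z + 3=2*r - 12*z + 4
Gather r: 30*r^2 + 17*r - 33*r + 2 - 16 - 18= 30*r^2 - 16*r - 32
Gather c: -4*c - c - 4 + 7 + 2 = 5 - 5*c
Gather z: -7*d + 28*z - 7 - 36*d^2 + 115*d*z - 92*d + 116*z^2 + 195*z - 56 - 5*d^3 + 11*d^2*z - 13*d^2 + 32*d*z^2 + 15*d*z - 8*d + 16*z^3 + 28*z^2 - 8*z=-5*d^3 - 49*d^2 - 107*d + 16*z^3 + z^2*(32*d + 144) + z*(11*d^2 + 130*d + 215) - 63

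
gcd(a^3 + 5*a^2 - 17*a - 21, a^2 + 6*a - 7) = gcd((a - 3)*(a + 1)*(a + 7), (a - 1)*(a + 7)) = a + 7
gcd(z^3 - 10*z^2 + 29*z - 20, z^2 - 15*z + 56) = 1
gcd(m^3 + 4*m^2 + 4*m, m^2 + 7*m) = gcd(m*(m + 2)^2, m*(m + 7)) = m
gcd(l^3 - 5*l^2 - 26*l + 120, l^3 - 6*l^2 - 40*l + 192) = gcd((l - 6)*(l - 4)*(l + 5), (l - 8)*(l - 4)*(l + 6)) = l - 4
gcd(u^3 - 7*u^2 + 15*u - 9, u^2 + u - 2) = u - 1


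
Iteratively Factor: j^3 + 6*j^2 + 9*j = (j)*(j^2 + 6*j + 9) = j*(j + 3)*(j + 3)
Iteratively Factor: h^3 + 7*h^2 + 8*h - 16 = (h + 4)*(h^2 + 3*h - 4) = (h + 4)^2*(h - 1)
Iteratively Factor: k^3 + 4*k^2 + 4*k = (k + 2)*(k^2 + 2*k) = k*(k + 2)*(k + 2)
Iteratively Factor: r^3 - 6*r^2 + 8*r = (r - 4)*(r^2 - 2*r) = (r - 4)*(r - 2)*(r)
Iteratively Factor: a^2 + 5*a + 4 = (a + 4)*(a + 1)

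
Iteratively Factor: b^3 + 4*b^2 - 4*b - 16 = (b - 2)*(b^2 + 6*b + 8) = (b - 2)*(b + 4)*(b + 2)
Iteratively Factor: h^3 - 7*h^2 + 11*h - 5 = (h - 1)*(h^2 - 6*h + 5) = (h - 1)^2*(h - 5)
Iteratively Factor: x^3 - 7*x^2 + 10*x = (x - 2)*(x^2 - 5*x) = (x - 5)*(x - 2)*(x)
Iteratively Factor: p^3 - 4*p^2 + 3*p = (p - 3)*(p^2 - p) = (p - 3)*(p - 1)*(p)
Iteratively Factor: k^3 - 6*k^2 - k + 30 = (k - 5)*(k^2 - k - 6) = (k - 5)*(k - 3)*(k + 2)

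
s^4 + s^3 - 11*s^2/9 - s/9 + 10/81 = (s - 2/3)*(s - 1/3)*(s + 1/3)*(s + 5/3)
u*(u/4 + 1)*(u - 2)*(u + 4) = u^4/4 + 3*u^3/2 - 8*u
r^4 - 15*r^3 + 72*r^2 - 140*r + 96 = (r - 8)*(r - 3)*(r - 2)^2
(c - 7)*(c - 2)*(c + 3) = c^3 - 6*c^2 - 13*c + 42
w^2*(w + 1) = w^3 + w^2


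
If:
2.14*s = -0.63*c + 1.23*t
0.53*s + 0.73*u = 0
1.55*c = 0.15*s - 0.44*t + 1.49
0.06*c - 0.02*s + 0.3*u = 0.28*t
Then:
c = 0.87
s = -0.10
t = 0.27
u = 0.07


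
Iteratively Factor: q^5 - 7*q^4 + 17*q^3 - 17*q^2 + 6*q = (q)*(q^4 - 7*q^3 + 17*q^2 - 17*q + 6) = q*(q - 2)*(q^3 - 5*q^2 + 7*q - 3) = q*(q - 3)*(q - 2)*(q^2 - 2*q + 1) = q*(q - 3)*(q - 2)*(q - 1)*(q - 1)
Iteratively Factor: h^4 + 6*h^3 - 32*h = (h - 2)*(h^3 + 8*h^2 + 16*h) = (h - 2)*(h + 4)*(h^2 + 4*h) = h*(h - 2)*(h + 4)*(h + 4)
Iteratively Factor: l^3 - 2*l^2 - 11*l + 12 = (l - 4)*(l^2 + 2*l - 3) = (l - 4)*(l + 3)*(l - 1)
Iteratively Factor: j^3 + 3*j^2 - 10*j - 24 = (j + 4)*(j^2 - j - 6) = (j - 3)*(j + 4)*(j + 2)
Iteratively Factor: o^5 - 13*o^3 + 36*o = (o)*(o^4 - 13*o^2 + 36) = o*(o + 3)*(o^3 - 3*o^2 - 4*o + 12) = o*(o - 2)*(o + 3)*(o^2 - o - 6) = o*(o - 3)*(o - 2)*(o + 3)*(o + 2)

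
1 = 1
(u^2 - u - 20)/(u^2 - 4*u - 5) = (u + 4)/(u + 1)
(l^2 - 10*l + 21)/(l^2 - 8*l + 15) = (l - 7)/(l - 5)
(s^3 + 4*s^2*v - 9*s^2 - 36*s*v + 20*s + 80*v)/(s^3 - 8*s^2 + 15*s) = (s^2 + 4*s*v - 4*s - 16*v)/(s*(s - 3))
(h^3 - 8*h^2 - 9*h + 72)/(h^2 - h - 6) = (h^2 - 5*h - 24)/(h + 2)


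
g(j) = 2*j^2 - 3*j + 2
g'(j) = 4*j - 3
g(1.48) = 1.94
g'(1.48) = 2.92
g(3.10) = 11.92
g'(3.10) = 9.40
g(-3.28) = 33.36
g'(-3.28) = -16.12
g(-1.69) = 12.78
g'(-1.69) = -9.76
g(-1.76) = 13.48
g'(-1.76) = -10.04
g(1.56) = 2.19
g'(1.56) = 3.24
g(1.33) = 1.55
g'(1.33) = 2.32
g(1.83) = 3.21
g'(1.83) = 4.32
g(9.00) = 137.00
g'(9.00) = 33.00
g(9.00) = 137.00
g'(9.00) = 33.00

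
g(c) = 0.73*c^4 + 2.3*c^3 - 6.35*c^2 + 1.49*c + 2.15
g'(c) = 2.92*c^3 + 6.9*c^2 - 12.7*c + 1.49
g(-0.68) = -2.37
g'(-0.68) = 12.40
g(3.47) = 132.80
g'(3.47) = 162.51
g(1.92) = 7.80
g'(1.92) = 23.21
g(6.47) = 1648.11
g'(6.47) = 999.01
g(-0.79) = -3.84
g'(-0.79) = 14.39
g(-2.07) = -35.14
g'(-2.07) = 31.45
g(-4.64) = -32.87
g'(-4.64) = -82.73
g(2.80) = 51.90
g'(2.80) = 84.13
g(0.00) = 2.15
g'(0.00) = 1.49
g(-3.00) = -62.44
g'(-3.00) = 22.85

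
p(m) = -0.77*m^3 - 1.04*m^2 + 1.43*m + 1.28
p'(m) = -2.31*m^2 - 2.08*m + 1.43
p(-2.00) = 0.42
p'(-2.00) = -3.65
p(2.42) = -12.26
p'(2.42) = -17.13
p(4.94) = -109.86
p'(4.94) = -65.22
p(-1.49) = -0.61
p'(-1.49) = -0.60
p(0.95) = 1.04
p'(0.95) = -2.63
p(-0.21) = 0.94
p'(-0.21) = 1.76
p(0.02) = 1.31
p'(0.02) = 1.39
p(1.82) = -4.20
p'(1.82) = -10.01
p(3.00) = -24.58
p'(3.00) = -25.60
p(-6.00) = 121.58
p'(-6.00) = -69.25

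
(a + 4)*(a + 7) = a^2 + 11*a + 28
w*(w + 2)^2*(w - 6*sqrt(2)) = w^4 - 6*sqrt(2)*w^3 + 4*w^3 - 24*sqrt(2)*w^2 + 4*w^2 - 24*sqrt(2)*w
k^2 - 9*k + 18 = (k - 6)*(k - 3)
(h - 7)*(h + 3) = h^2 - 4*h - 21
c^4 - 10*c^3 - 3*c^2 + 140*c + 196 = (c - 7)^2*(c + 2)^2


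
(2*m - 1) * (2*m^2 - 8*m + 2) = 4*m^3 - 18*m^2 + 12*m - 2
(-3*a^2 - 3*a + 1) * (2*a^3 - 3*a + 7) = -6*a^5 - 6*a^4 + 11*a^3 - 12*a^2 - 24*a + 7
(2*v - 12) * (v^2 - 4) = 2*v^3 - 12*v^2 - 8*v + 48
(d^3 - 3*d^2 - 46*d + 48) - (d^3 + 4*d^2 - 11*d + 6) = -7*d^2 - 35*d + 42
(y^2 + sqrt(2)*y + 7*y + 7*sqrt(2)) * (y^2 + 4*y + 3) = y^4 + sqrt(2)*y^3 + 11*y^3 + 11*sqrt(2)*y^2 + 31*y^2 + 21*y + 31*sqrt(2)*y + 21*sqrt(2)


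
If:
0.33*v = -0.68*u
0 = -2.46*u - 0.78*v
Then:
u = 0.00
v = 0.00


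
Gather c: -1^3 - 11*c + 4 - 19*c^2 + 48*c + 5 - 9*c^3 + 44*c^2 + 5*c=-9*c^3 + 25*c^2 + 42*c + 8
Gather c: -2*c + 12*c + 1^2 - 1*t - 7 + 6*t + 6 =10*c + 5*t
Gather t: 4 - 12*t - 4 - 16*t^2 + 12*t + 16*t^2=0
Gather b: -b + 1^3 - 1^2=-b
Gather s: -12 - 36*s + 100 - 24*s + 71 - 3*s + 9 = 168 - 63*s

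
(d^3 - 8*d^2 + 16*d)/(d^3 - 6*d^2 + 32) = d/(d + 2)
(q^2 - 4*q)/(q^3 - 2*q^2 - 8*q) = 1/(q + 2)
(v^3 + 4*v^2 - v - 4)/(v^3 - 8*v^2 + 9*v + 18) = (v^2 + 3*v - 4)/(v^2 - 9*v + 18)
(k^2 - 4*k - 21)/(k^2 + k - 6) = (k - 7)/(k - 2)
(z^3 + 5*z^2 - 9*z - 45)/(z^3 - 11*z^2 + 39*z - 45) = (z^2 + 8*z + 15)/(z^2 - 8*z + 15)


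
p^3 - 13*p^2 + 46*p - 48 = (p - 8)*(p - 3)*(p - 2)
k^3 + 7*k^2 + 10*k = k*(k + 2)*(k + 5)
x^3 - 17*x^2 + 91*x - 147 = (x - 7)^2*(x - 3)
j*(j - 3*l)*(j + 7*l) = j^3 + 4*j^2*l - 21*j*l^2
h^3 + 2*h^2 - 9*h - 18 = (h - 3)*(h + 2)*(h + 3)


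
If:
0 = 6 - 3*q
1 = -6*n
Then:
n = -1/6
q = 2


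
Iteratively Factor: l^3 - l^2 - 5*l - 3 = (l + 1)*(l^2 - 2*l - 3) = (l + 1)^2*(l - 3)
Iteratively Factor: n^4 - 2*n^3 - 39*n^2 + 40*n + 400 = (n - 5)*(n^3 + 3*n^2 - 24*n - 80) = (n - 5)*(n + 4)*(n^2 - n - 20) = (n - 5)^2*(n + 4)*(n + 4)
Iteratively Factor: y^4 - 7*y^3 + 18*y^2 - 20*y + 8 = (y - 2)*(y^3 - 5*y^2 + 8*y - 4) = (y - 2)*(y - 1)*(y^2 - 4*y + 4) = (y - 2)^2*(y - 1)*(y - 2)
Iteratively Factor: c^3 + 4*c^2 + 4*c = (c + 2)*(c^2 + 2*c) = (c + 2)^2*(c)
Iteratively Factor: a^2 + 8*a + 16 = (a + 4)*(a + 4)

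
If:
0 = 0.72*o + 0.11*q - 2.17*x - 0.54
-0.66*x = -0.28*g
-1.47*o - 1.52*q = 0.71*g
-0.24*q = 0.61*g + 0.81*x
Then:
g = 0.43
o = 1.56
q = -1.71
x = 0.18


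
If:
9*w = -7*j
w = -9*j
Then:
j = 0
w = 0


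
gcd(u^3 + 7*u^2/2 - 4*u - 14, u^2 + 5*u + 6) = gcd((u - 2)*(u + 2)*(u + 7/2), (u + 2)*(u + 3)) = u + 2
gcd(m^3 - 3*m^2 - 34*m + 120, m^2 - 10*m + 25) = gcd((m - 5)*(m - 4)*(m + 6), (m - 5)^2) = m - 5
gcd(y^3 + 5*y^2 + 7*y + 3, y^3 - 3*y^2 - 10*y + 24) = y + 3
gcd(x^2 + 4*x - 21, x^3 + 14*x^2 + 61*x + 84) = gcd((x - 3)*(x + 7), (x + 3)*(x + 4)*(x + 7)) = x + 7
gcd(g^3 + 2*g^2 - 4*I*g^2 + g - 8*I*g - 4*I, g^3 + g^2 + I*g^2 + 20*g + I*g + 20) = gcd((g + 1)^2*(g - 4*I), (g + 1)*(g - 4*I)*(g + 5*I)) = g^2 + g*(1 - 4*I) - 4*I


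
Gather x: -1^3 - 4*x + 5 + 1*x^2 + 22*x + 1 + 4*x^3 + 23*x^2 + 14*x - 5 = 4*x^3 + 24*x^2 + 32*x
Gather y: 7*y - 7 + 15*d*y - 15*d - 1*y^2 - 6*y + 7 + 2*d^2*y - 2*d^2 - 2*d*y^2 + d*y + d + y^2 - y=-2*d^2 - 2*d*y^2 - 14*d + y*(2*d^2 + 16*d)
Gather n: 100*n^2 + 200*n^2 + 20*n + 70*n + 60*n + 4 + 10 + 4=300*n^2 + 150*n + 18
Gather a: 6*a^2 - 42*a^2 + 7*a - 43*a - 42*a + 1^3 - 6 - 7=-36*a^2 - 78*a - 12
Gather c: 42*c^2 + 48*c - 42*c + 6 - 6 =42*c^2 + 6*c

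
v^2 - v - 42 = (v - 7)*(v + 6)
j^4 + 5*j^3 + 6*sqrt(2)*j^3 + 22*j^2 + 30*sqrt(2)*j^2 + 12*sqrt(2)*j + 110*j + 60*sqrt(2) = (j + 5)*(j + sqrt(2))*(j + 2*sqrt(2))*(j + 3*sqrt(2))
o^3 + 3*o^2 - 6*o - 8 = (o - 2)*(o + 1)*(o + 4)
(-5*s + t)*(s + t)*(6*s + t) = -30*s^3 - 29*s^2*t + 2*s*t^2 + t^3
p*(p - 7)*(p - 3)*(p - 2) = p^4 - 12*p^3 + 41*p^2 - 42*p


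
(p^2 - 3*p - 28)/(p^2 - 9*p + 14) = (p + 4)/(p - 2)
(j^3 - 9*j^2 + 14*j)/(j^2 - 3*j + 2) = j*(j - 7)/(j - 1)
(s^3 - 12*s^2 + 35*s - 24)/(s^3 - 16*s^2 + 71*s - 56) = (s - 3)/(s - 7)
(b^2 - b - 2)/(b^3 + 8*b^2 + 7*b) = (b - 2)/(b*(b + 7))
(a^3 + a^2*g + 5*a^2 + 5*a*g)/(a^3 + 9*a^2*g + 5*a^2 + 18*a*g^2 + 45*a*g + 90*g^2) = a*(a + g)/(a^2 + 9*a*g + 18*g^2)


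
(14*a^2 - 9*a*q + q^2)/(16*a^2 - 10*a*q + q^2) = (-7*a + q)/(-8*a + q)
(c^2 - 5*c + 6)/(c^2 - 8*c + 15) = (c - 2)/(c - 5)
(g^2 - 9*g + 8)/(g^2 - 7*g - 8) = (g - 1)/(g + 1)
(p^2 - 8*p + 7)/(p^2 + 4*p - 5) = (p - 7)/(p + 5)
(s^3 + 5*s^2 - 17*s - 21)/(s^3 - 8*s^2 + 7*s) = (s^3 + 5*s^2 - 17*s - 21)/(s*(s^2 - 8*s + 7))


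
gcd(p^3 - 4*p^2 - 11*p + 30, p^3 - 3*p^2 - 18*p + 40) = p^2 - 7*p + 10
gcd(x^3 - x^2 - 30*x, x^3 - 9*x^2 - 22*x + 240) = x^2 - x - 30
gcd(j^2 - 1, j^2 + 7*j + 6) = j + 1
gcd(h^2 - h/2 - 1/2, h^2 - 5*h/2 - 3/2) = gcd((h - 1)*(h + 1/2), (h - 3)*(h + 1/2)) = h + 1/2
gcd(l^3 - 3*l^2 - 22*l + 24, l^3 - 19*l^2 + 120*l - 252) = l - 6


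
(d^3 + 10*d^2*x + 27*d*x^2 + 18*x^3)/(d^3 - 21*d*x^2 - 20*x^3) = (-d^2 - 9*d*x - 18*x^2)/(-d^2 + d*x + 20*x^2)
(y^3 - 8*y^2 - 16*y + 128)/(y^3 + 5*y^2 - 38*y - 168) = (y^2 - 12*y + 32)/(y^2 + y - 42)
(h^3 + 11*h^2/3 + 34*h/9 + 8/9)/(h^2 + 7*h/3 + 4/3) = (3*h^2 + 7*h + 2)/(3*(h + 1))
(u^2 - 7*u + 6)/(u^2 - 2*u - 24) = (u - 1)/(u + 4)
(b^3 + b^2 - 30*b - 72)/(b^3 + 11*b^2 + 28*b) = (b^2 - 3*b - 18)/(b*(b + 7))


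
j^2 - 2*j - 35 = (j - 7)*(j + 5)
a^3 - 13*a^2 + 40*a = a*(a - 8)*(a - 5)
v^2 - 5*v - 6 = (v - 6)*(v + 1)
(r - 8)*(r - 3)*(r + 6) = r^3 - 5*r^2 - 42*r + 144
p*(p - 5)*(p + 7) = p^3 + 2*p^2 - 35*p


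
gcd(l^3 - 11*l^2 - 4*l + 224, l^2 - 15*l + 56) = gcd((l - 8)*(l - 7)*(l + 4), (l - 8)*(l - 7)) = l^2 - 15*l + 56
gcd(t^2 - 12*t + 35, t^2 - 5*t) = t - 5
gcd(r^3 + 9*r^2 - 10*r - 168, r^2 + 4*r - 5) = 1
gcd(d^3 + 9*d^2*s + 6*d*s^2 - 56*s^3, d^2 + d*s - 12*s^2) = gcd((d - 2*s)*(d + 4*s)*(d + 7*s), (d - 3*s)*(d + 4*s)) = d + 4*s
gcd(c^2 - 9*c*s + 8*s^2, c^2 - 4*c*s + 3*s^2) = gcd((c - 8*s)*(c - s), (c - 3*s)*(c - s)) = -c + s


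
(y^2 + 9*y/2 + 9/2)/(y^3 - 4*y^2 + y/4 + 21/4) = 2*(2*y^2 + 9*y + 9)/(4*y^3 - 16*y^2 + y + 21)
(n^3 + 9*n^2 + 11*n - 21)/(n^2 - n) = n + 10 + 21/n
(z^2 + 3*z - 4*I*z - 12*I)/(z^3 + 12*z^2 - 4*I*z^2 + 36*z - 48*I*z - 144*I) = (z + 3)/(z^2 + 12*z + 36)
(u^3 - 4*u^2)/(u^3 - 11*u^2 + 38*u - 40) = u^2/(u^2 - 7*u + 10)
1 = 1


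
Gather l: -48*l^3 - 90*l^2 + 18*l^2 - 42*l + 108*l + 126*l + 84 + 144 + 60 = -48*l^3 - 72*l^2 + 192*l + 288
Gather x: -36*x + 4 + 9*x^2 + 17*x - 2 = 9*x^2 - 19*x + 2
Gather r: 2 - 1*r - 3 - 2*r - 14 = -3*r - 15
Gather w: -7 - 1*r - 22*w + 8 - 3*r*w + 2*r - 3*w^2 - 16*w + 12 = r - 3*w^2 + w*(-3*r - 38) + 13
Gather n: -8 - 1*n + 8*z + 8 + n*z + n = n*z + 8*z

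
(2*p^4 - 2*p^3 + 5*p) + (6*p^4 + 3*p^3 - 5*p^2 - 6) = 8*p^4 + p^3 - 5*p^2 + 5*p - 6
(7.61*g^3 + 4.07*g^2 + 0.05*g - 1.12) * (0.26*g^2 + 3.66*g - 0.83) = 1.9786*g^5 + 28.9108*g^4 + 8.5929*g^3 - 3.4863*g^2 - 4.1407*g + 0.9296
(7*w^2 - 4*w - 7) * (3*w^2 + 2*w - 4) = 21*w^4 + 2*w^3 - 57*w^2 + 2*w + 28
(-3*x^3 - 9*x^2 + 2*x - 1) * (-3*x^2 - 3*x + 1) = 9*x^5 + 36*x^4 + 18*x^3 - 12*x^2 + 5*x - 1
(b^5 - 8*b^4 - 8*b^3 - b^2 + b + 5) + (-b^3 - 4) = b^5 - 8*b^4 - 9*b^3 - b^2 + b + 1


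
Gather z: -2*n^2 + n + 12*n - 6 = -2*n^2 + 13*n - 6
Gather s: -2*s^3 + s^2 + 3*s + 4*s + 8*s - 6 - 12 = -2*s^3 + s^2 + 15*s - 18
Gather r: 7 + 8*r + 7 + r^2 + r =r^2 + 9*r + 14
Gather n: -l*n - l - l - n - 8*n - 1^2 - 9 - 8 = -2*l + n*(-l - 9) - 18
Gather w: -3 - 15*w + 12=9 - 15*w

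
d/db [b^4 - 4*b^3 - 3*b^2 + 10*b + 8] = 4*b^3 - 12*b^2 - 6*b + 10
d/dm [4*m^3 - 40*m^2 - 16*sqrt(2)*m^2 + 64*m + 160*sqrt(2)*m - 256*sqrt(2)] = 12*m^2 - 80*m - 32*sqrt(2)*m + 64 + 160*sqrt(2)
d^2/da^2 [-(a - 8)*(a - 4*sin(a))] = 2*(16 - 2*a)*sin(a) + 8*cos(a) - 2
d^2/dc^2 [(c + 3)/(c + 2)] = 2/(c + 2)^3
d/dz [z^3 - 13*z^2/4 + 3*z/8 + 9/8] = 3*z^2 - 13*z/2 + 3/8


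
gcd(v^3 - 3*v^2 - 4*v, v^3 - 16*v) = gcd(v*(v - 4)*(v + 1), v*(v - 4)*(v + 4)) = v^2 - 4*v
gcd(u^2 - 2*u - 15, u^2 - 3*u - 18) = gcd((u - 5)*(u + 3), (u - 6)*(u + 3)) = u + 3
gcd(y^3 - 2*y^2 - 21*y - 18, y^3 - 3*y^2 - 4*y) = y + 1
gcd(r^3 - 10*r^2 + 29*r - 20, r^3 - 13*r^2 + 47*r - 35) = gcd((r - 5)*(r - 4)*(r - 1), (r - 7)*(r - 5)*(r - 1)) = r^2 - 6*r + 5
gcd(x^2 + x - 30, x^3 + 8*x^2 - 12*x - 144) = x + 6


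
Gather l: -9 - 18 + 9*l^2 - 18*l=9*l^2 - 18*l - 27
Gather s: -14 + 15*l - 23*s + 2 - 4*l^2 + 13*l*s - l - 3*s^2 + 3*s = -4*l^2 + 14*l - 3*s^2 + s*(13*l - 20) - 12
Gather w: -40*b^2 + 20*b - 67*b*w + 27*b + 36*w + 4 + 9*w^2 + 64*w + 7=-40*b^2 + 47*b + 9*w^2 + w*(100 - 67*b) + 11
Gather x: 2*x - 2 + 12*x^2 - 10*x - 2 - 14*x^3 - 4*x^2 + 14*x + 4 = -14*x^3 + 8*x^2 + 6*x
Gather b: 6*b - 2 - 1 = 6*b - 3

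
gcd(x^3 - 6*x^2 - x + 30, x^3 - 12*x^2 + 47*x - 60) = x^2 - 8*x + 15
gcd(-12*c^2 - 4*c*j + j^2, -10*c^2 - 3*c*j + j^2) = 2*c + j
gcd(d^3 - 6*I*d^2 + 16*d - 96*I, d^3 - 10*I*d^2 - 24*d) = d^2 - 10*I*d - 24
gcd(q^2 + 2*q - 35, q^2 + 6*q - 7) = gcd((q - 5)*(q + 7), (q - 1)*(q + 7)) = q + 7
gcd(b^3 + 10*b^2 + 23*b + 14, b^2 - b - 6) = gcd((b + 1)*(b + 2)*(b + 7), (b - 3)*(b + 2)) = b + 2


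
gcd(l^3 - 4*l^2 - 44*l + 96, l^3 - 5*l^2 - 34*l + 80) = l^2 - 10*l + 16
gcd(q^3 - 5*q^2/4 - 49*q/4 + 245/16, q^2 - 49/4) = q^2 - 49/4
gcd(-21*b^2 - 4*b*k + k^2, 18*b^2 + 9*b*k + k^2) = 3*b + k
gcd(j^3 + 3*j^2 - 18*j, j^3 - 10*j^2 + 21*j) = j^2 - 3*j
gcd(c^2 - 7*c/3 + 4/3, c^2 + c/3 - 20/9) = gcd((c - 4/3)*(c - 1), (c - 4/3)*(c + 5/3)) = c - 4/3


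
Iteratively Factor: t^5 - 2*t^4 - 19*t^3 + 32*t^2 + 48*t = (t + 4)*(t^4 - 6*t^3 + 5*t^2 + 12*t) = (t - 3)*(t + 4)*(t^3 - 3*t^2 - 4*t) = t*(t - 3)*(t + 4)*(t^2 - 3*t - 4) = t*(t - 3)*(t + 1)*(t + 4)*(t - 4)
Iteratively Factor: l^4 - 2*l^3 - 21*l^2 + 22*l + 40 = (l - 2)*(l^3 - 21*l - 20) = (l - 2)*(l + 4)*(l^2 - 4*l - 5) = (l - 5)*(l - 2)*(l + 4)*(l + 1)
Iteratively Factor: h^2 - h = (h - 1)*(h)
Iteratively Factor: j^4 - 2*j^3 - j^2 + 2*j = (j - 2)*(j^3 - j) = (j - 2)*(j + 1)*(j^2 - j) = j*(j - 2)*(j + 1)*(j - 1)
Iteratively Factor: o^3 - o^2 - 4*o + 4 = (o + 2)*(o^2 - 3*o + 2) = (o - 2)*(o + 2)*(o - 1)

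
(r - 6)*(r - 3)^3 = r^4 - 15*r^3 + 81*r^2 - 189*r + 162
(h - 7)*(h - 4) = h^2 - 11*h + 28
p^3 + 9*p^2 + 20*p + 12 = (p + 1)*(p + 2)*(p + 6)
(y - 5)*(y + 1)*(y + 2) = y^3 - 2*y^2 - 13*y - 10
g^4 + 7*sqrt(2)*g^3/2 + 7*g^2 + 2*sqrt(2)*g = g*(g + sqrt(2)/2)*(g + sqrt(2))*(g + 2*sqrt(2))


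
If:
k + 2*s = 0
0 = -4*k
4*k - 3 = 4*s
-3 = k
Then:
No Solution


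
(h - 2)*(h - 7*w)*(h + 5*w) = h^3 - 2*h^2*w - 2*h^2 - 35*h*w^2 + 4*h*w + 70*w^2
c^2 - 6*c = c*(c - 6)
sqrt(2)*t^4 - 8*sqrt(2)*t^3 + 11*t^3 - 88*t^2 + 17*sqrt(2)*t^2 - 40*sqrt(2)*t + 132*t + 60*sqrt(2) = (t - 6)*(t - 2)*(t + 5*sqrt(2))*(sqrt(2)*t + 1)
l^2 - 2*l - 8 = (l - 4)*(l + 2)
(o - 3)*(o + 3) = o^2 - 9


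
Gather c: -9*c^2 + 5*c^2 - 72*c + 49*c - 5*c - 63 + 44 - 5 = -4*c^2 - 28*c - 24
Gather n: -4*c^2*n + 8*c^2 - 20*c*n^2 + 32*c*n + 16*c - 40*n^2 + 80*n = 8*c^2 + 16*c + n^2*(-20*c - 40) + n*(-4*c^2 + 32*c + 80)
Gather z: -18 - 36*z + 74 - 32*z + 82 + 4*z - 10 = 128 - 64*z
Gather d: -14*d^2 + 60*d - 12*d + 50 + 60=-14*d^2 + 48*d + 110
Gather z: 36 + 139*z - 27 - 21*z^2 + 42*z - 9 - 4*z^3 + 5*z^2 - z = -4*z^3 - 16*z^2 + 180*z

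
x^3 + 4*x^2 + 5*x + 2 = (x + 1)^2*(x + 2)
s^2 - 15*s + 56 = (s - 8)*(s - 7)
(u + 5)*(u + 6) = u^2 + 11*u + 30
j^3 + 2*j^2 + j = j*(j + 1)^2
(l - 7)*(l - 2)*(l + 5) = l^3 - 4*l^2 - 31*l + 70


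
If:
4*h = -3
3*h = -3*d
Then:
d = 3/4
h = -3/4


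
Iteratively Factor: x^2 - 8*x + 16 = (x - 4)*(x - 4)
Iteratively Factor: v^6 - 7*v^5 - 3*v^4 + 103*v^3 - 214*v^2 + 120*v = (v - 3)*(v^5 - 4*v^4 - 15*v^3 + 58*v^2 - 40*v) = (v - 5)*(v - 3)*(v^4 + v^3 - 10*v^2 + 8*v) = v*(v - 5)*(v - 3)*(v^3 + v^2 - 10*v + 8) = v*(v - 5)*(v - 3)*(v - 1)*(v^2 + 2*v - 8) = v*(v - 5)*(v - 3)*(v - 2)*(v - 1)*(v + 4)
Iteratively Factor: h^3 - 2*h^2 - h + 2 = (h - 2)*(h^2 - 1) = (h - 2)*(h + 1)*(h - 1)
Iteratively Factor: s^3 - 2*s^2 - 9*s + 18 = (s - 3)*(s^2 + s - 6) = (s - 3)*(s - 2)*(s + 3)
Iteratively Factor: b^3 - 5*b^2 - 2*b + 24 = (b - 4)*(b^2 - b - 6) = (b - 4)*(b - 3)*(b + 2)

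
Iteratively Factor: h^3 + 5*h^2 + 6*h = (h)*(h^2 + 5*h + 6) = h*(h + 3)*(h + 2)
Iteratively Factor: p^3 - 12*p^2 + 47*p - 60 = (p - 3)*(p^2 - 9*p + 20) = (p - 4)*(p - 3)*(p - 5)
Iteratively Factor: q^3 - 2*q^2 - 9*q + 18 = (q + 3)*(q^2 - 5*q + 6) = (q - 3)*(q + 3)*(q - 2)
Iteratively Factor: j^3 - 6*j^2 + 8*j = (j)*(j^2 - 6*j + 8) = j*(j - 4)*(j - 2)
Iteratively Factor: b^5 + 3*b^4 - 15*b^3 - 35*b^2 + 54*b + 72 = (b + 3)*(b^4 - 15*b^2 + 10*b + 24) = (b + 3)*(b + 4)*(b^3 - 4*b^2 + b + 6) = (b + 1)*(b + 3)*(b + 4)*(b^2 - 5*b + 6) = (b - 2)*(b + 1)*(b + 3)*(b + 4)*(b - 3)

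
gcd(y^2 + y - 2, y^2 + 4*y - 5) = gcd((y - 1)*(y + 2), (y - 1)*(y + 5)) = y - 1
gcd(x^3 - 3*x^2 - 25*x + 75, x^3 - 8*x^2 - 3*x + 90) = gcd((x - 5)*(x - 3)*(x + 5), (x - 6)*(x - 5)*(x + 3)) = x - 5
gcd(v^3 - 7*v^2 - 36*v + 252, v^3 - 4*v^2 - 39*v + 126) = v^2 - v - 42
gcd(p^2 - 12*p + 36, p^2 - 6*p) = p - 6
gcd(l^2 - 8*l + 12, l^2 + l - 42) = l - 6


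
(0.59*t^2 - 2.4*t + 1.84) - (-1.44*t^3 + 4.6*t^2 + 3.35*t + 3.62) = 1.44*t^3 - 4.01*t^2 - 5.75*t - 1.78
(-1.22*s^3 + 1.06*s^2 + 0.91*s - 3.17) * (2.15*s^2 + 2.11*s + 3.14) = -2.623*s^5 - 0.2952*s^4 + 0.3623*s^3 - 1.567*s^2 - 3.8313*s - 9.9538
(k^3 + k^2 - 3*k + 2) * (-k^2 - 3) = -k^5 - k^4 - 5*k^2 + 9*k - 6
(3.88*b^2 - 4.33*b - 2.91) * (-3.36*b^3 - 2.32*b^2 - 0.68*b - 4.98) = -13.0368*b^5 + 5.5472*b^4 + 17.1848*b^3 - 9.6268*b^2 + 23.5422*b + 14.4918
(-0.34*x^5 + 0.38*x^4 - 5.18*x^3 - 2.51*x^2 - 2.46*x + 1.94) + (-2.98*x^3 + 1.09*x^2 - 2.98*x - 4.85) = -0.34*x^5 + 0.38*x^4 - 8.16*x^3 - 1.42*x^2 - 5.44*x - 2.91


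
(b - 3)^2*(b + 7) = b^3 + b^2 - 33*b + 63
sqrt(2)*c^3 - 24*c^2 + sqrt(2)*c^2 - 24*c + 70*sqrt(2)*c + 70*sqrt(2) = (c - 7*sqrt(2))*(c - 5*sqrt(2))*(sqrt(2)*c + sqrt(2))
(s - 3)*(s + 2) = s^2 - s - 6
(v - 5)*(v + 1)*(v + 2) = v^3 - 2*v^2 - 13*v - 10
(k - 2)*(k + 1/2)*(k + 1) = k^3 - k^2/2 - 5*k/2 - 1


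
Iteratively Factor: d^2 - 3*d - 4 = (d + 1)*(d - 4)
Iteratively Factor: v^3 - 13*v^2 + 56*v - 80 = (v - 4)*(v^2 - 9*v + 20) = (v - 4)^2*(v - 5)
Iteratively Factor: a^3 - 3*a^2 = (a)*(a^2 - 3*a) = a^2*(a - 3)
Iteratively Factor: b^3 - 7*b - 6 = (b + 1)*(b^2 - b - 6) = (b - 3)*(b + 1)*(b + 2)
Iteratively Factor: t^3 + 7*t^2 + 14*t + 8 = (t + 4)*(t^2 + 3*t + 2) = (t + 2)*(t + 4)*(t + 1)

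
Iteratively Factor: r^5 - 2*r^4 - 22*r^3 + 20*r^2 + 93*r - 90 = (r - 1)*(r^4 - r^3 - 23*r^2 - 3*r + 90) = (r - 5)*(r - 1)*(r^3 + 4*r^2 - 3*r - 18) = (r - 5)*(r - 1)*(r + 3)*(r^2 + r - 6) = (r - 5)*(r - 1)*(r + 3)^2*(r - 2)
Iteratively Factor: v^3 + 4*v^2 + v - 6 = (v - 1)*(v^2 + 5*v + 6) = (v - 1)*(v + 2)*(v + 3)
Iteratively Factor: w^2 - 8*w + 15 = (w - 3)*(w - 5)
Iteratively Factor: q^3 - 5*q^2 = (q - 5)*(q^2) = q*(q - 5)*(q)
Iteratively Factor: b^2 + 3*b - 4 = (b + 4)*(b - 1)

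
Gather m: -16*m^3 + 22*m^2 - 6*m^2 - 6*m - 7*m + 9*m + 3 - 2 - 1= -16*m^3 + 16*m^2 - 4*m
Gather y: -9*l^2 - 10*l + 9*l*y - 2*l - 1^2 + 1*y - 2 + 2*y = -9*l^2 - 12*l + y*(9*l + 3) - 3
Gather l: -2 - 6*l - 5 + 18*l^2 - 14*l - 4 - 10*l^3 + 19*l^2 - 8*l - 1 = -10*l^3 + 37*l^2 - 28*l - 12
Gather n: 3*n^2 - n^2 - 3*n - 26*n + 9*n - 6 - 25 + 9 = 2*n^2 - 20*n - 22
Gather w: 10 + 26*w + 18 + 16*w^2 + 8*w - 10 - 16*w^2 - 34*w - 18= 0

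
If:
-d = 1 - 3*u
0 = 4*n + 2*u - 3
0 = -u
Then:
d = -1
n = 3/4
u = 0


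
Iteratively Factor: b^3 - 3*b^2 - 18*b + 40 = (b + 4)*(b^2 - 7*b + 10) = (b - 5)*(b + 4)*(b - 2)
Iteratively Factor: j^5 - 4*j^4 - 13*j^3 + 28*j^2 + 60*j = (j - 5)*(j^4 + j^3 - 8*j^2 - 12*j) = (j - 5)*(j + 2)*(j^3 - j^2 - 6*j) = (j - 5)*(j - 3)*(j + 2)*(j^2 + 2*j) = (j - 5)*(j - 3)*(j + 2)^2*(j)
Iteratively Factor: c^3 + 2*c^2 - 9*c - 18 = (c + 3)*(c^2 - c - 6) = (c - 3)*(c + 3)*(c + 2)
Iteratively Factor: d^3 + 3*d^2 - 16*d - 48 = (d - 4)*(d^2 + 7*d + 12) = (d - 4)*(d + 4)*(d + 3)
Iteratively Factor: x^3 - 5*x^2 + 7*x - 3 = (x - 3)*(x^2 - 2*x + 1) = (x - 3)*(x - 1)*(x - 1)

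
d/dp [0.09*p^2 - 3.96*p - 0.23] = 0.18*p - 3.96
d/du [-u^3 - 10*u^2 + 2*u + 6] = -3*u^2 - 20*u + 2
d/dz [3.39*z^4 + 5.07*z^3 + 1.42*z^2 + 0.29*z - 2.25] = 13.56*z^3 + 15.21*z^2 + 2.84*z + 0.29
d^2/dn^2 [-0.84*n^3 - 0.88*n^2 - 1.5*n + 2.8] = -5.04*n - 1.76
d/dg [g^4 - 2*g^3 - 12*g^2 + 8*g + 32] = 4*g^3 - 6*g^2 - 24*g + 8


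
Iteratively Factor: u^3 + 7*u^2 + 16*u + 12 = (u + 2)*(u^2 + 5*u + 6) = (u + 2)^2*(u + 3)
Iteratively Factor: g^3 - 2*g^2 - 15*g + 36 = (g - 3)*(g^2 + g - 12) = (g - 3)^2*(g + 4)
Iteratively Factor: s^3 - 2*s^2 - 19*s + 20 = (s - 1)*(s^2 - s - 20) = (s - 5)*(s - 1)*(s + 4)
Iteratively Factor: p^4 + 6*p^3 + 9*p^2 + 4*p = (p + 4)*(p^3 + 2*p^2 + p) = (p + 1)*(p + 4)*(p^2 + p) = p*(p + 1)*(p + 4)*(p + 1)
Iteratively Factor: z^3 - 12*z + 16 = (z + 4)*(z^2 - 4*z + 4) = (z - 2)*(z + 4)*(z - 2)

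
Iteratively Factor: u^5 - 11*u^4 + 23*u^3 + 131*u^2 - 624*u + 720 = (u + 4)*(u^4 - 15*u^3 + 83*u^2 - 201*u + 180) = (u - 5)*(u + 4)*(u^3 - 10*u^2 + 33*u - 36) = (u - 5)*(u - 3)*(u + 4)*(u^2 - 7*u + 12) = (u - 5)*(u - 3)^2*(u + 4)*(u - 4)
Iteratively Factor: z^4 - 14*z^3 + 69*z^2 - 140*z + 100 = (z - 2)*(z^3 - 12*z^2 + 45*z - 50) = (z - 5)*(z - 2)*(z^2 - 7*z + 10) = (z - 5)*(z - 2)^2*(z - 5)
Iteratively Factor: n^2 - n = (n - 1)*(n)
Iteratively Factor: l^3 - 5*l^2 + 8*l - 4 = (l - 2)*(l^2 - 3*l + 2) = (l - 2)^2*(l - 1)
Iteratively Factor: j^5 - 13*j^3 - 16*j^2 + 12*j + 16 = (j - 1)*(j^4 + j^3 - 12*j^2 - 28*j - 16) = (j - 4)*(j - 1)*(j^3 + 5*j^2 + 8*j + 4) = (j - 4)*(j - 1)*(j + 2)*(j^2 + 3*j + 2) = (j - 4)*(j - 1)*(j + 1)*(j + 2)*(j + 2)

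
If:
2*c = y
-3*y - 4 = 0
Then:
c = -2/3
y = -4/3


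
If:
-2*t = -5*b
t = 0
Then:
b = 0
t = 0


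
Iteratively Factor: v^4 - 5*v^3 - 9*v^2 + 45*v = (v + 3)*(v^3 - 8*v^2 + 15*v) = (v - 5)*(v + 3)*(v^2 - 3*v) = v*(v - 5)*(v + 3)*(v - 3)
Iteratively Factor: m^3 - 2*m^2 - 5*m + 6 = (m + 2)*(m^2 - 4*m + 3) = (m - 3)*(m + 2)*(m - 1)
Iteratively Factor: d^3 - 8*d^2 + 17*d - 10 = (d - 2)*(d^2 - 6*d + 5) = (d - 5)*(d - 2)*(d - 1)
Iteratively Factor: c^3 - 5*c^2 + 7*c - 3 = (c - 1)*(c^2 - 4*c + 3) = (c - 3)*(c - 1)*(c - 1)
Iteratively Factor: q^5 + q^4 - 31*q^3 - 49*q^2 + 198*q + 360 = (q - 3)*(q^4 + 4*q^3 - 19*q^2 - 106*q - 120) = (q - 3)*(q + 3)*(q^3 + q^2 - 22*q - 40) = (q - 3)*(q + 3)*(q + 4)*(q^2 - 3*q - 10) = (q - 3)*(q + 2)*(q + 3)*(q + 4)*(q - 5)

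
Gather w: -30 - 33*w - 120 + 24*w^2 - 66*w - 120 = 24*w^2 - 99*w - 270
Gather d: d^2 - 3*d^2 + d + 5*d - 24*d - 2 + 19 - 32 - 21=-2*d^2 - 18*d - 36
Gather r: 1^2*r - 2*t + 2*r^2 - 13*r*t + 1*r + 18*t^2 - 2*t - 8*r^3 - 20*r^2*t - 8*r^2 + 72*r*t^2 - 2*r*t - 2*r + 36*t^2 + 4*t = -8*r^3 + r^2*(-20*t - 6) + r*(72*t^2 - 15*t) + 54*t^2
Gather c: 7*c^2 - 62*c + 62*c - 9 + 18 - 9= 7*c^2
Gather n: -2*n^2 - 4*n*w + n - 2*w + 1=-2*n^2 + n*(1 - 4*w) - 2*w + 1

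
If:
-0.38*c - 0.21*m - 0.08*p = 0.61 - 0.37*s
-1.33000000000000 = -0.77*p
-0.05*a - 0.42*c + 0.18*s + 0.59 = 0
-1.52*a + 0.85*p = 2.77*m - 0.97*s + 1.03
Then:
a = 8.19585184117521 - 0.832570944968772*s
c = 0.527687017258187*s + 0.429065257002952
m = 0.807042540199471*s - 4.33917436115686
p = 1.73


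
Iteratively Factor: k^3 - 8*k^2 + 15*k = (k - 5)*(k^2 - 3*k) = k*(k - 5)*(k - 3)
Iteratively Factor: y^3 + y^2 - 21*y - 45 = (y - 5)*(y^2 + 6*y + 9) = (y - 5)*(y + 3)*(y + 3)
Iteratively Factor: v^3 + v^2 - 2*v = (v - 1)*(v^2 + 2*v) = (v - 1)*(v + 2)*(v)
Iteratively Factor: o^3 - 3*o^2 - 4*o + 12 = (o - 3)*(o^2 - 4) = (o - 3)*(o + 2)*(o - 2)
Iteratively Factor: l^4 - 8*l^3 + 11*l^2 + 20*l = (l)*(l^3 - 8*l^2 + 11*l + 20) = l*(l + 1)*(l^2 - 9*l + 20) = l*(l - 5)*(l + 1)*(l - 4)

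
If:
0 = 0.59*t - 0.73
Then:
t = 1.24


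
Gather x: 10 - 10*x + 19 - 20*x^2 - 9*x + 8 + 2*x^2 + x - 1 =-18*x^2 - 18*x + 36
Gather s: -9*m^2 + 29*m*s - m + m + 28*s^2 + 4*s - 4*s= -9*m^2 + 29*m*s + 28*s^2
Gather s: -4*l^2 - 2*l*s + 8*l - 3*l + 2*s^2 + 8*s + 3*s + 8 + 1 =-4*l^2 + 5*l + 2*s^2 + s*(11 - 2*l) + 9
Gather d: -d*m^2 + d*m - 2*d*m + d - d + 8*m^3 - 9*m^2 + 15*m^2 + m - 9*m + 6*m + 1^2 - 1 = d*(-m^2 - m) + 8*m^3 + 6*m^2 - 2*m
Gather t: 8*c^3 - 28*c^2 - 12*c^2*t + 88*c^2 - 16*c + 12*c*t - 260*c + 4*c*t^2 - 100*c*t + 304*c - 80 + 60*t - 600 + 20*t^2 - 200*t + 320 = 8*c^3 + 60*c^2 + 28*c + t^2*(4*c + 20) + t*(-12*c^2 - 88*c - 140) - 360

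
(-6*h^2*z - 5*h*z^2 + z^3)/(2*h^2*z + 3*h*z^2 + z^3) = (-6*h + z)/(2*h + z)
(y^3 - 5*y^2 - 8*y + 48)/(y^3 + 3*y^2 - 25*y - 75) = (y^2 - 8*y + 16)/(y^2 - 25)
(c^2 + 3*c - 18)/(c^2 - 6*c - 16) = (-c^2 - 3*c + 18)/(-c^2 + 6*c + 16)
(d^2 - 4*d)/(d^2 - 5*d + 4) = d/(d - 1)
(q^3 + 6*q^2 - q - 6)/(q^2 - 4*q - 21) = (-q^3 - 6*q^2 + q + 6)/(-q^2 + 4*q + 21)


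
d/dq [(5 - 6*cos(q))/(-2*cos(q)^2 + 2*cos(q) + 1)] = 4*(3*cos(q)^2 - 5*cos(q) + 4)*sin(q)/(2*cos(q) - cos(2*q))^2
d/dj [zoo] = 0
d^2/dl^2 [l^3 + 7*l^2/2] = 6*l + 7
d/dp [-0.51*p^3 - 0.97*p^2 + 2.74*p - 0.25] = -1.53*p^2 - 1.94*p + 2.74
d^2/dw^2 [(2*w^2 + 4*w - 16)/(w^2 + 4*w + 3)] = 4*(-2*w^3 - 33*w^2 - 114*w - 119)/(w^6 + 12*w^5 + 57*w^4 + 136*w^3 + 171*w^2 + 108*w + 27)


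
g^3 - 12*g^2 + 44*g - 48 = (g - 6)*(g - 4)*(g - 2)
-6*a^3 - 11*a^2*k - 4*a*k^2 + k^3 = (-6*a + k)*(a + k)^2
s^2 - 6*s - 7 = (s - 7)*(s + 1)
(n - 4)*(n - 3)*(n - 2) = n^3 - 9*n^2 + 26*n - 24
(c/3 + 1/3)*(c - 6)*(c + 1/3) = c^3/3 - 14*c^2/9 - 23*c/9 - 2/3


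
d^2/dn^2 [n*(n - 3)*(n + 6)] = 6*n + 6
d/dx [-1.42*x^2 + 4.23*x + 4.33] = 4.23 - 2.84*x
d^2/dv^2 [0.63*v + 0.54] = 0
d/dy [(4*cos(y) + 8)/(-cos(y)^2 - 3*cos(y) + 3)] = 4*(sin(y)^2 - 4*cos(y) - 10)*sin(y)/(cos(y)^2 + 3*cos(y) - 3)^2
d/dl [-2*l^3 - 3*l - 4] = -6*l^2 - 3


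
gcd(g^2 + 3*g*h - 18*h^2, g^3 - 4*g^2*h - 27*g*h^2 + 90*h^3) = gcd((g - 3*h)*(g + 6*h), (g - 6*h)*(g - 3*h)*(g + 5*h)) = g - 3*h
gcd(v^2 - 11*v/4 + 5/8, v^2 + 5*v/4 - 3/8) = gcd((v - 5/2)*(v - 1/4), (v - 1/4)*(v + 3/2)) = v - 1/4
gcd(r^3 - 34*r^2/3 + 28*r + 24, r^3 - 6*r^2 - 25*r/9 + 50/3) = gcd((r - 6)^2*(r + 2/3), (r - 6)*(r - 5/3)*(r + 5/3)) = r - 6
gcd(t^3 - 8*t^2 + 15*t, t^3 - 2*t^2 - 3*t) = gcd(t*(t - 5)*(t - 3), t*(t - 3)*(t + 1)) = t^2 - 3*t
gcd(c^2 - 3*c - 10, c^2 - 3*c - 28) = 1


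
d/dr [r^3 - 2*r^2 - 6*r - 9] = 3*r^2 - 4*r - 6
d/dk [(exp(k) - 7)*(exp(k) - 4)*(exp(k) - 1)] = 3*(exp(2*k) - 8*exp(k) + 13)*exp(k)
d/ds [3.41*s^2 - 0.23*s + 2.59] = 6.82*s - 0.23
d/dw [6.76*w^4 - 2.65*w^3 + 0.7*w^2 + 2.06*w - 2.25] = 27.04*w^3 - 7.95*w^2 + 1.4*w + 2.06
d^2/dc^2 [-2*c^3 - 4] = -12*c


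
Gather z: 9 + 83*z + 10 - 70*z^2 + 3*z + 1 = -70*z^2 + 86*z + 20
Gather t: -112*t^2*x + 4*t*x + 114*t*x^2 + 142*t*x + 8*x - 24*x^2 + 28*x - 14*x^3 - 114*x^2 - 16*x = -112*t^2*x + t*(114*x^2 + 146*x) - 14*x^3 - 138*x^2 + 20*x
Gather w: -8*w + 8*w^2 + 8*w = 8*w^2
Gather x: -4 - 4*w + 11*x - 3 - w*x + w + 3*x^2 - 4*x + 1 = -3*w + 3*x^2 + x*(7 - w) - 6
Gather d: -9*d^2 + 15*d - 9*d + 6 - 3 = -9*d^2 + 6*d + 3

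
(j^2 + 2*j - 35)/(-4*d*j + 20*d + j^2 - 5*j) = (-j - 7)/(4*d - j)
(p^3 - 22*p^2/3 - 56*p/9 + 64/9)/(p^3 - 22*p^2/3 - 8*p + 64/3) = (9*p^2 + 6*p - 8)/(3*(3*p^2 + 2*p - 8))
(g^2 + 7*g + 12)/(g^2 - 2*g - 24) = (g + 3)/(g - 6)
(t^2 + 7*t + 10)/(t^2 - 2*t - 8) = (t + 5)/(t - 4)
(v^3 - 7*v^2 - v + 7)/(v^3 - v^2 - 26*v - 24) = (v^2 - 8*v + 7)/(v^2 - 2*v - 24)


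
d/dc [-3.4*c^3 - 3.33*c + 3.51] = -10.2*c^2 - 3.33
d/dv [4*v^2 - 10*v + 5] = 8*v - 10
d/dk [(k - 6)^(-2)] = -2/(k - 6)^3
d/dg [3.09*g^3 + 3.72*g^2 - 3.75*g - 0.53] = 9.27*g^2 + 7.44*g - 3.75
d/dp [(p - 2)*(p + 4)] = 2*p + 2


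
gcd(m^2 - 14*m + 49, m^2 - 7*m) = m - 7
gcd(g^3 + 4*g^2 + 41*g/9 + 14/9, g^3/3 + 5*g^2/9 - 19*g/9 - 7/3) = g + 1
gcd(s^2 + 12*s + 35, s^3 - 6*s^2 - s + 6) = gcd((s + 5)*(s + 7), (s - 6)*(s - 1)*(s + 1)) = 1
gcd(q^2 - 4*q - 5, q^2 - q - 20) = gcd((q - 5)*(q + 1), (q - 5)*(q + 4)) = q - 5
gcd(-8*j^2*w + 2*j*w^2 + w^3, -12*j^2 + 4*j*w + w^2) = -2*j + w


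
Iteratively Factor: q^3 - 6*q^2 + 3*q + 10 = (q - 5)*(q^2 - q - 2) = (q - 5)*(q - 2)*(q + 1)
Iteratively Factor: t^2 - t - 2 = (t - 2)*(t + 1)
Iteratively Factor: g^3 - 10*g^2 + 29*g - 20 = (g - 5)*(g^2 - 5*g + 4) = (g - 5)*(g - 4)*(g - 1)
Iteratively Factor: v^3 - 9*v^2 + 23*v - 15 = (v - 1)*(v^2 - 8*v + 15) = (v - 3)*(v - 1)*(v - 5)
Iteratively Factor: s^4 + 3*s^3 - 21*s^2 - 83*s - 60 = (s - 5)*(s^3 + 8*s^2 + 19*s + 12) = (s - 5)*(s + 4)*(s^2 + 4*s + 3) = (s - 5)*(s + 1)*(s + 4)*(s + 3)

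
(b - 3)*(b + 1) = b^2 - 2*b - 3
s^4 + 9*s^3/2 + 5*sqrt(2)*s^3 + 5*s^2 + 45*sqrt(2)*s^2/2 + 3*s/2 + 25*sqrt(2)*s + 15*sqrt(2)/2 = (s + 1/2)*(s + 1)*(s + 3)*(s + 5*sqrt(2))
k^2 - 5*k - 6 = (k - 6)*(k + 1)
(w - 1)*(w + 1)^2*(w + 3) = w^4 + 4*w^3 + 2*w^2 - 4*w - 3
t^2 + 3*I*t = t*(t + 3*I)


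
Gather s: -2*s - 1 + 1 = -2*s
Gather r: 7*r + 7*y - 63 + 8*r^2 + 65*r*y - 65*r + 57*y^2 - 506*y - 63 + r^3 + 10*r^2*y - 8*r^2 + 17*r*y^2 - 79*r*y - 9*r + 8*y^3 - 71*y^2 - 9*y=r^3 + 10*r^2*y + r*(17*y^2 - 14*y - 67) + 8*y^3 - 14*y^2 - 508*y - 126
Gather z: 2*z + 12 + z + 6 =3*z + 18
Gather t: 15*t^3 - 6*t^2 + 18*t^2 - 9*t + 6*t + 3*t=15*t^3 + 12*t^2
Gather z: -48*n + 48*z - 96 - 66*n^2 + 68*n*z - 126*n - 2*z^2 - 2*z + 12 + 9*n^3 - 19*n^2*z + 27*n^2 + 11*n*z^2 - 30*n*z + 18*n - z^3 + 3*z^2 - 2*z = 9*n^3 - 39*n^2 - 156*n - z^3 + z^2*(11*n + 1) + z*(-19*n^2 + 38*n + 44) - 84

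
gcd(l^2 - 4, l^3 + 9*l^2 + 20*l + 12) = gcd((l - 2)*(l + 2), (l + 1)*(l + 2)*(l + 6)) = l + 2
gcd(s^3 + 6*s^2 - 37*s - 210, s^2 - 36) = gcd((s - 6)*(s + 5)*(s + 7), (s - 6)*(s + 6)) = s - 6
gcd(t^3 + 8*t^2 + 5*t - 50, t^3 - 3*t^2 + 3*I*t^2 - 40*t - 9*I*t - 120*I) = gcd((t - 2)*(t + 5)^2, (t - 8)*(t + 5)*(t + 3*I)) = t + 5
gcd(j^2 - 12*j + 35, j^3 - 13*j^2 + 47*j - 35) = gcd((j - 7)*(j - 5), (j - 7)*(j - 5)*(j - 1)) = j^2 - 12*j + 35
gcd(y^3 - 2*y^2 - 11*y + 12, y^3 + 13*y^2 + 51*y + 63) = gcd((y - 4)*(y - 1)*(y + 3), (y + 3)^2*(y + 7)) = y + 3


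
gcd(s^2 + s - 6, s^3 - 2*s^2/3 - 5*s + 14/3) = s - 2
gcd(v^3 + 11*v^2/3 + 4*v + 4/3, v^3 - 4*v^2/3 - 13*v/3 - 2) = v^2 + 5*v/3 + 2/3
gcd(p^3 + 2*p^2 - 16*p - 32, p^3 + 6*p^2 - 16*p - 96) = p^2 - 16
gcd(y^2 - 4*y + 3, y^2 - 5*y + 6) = y - 3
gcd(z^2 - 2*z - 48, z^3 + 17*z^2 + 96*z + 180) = z + 6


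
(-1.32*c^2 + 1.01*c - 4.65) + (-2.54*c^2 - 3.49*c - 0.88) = -3.86*c^2 - 2.48*c - 5.53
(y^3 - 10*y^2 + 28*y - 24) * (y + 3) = y^4 - 7*y^3 - 2*y^2 + 60*y - 72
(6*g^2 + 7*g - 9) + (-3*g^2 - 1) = 3*g^2 + 7*g - 10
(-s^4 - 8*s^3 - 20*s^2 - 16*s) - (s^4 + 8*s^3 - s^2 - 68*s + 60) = -2*s^4 - 16*s^3 - 19*s^2 + 52*s - 60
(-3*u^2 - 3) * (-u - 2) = 3*u^3 + 6*u^2 + 3*u + 6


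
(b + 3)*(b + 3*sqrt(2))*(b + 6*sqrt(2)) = b^3 + 3*b^2 + 9*sqrt(2)*b^2 + 36*b + 27*sqrt(2)*b + 108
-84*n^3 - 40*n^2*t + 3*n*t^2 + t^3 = (-6*n + t)*(2*n + t)*(7*n + t)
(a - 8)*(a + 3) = a^2 - 5*a - 24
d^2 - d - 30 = (d - 6)*(d + 5)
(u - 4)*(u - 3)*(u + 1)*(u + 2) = u^4 - 4*u^3 - 7*u^2 + 22*u + 24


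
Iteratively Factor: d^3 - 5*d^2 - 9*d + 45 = (d + 3)*(d^2 - 8*d + 15) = (d - 3)*(d + 3)*(d - 5)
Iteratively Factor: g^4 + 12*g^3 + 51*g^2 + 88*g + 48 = (g + 3)*(g^3 + 9*g^2 + 24*g + 16) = (g + 1)*(g + 3)*(g^2 + 8*g + 16) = (g + 1)*(g + 3)*(g + 4)*(g + 4)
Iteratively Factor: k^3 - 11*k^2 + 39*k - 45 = (k - 3)*(k^2 - 8*k + 15) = (k - 3)^2*(k - 5)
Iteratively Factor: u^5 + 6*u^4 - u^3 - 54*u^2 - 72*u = (u)*(u^4 + 6*u^3 - u^2 - 54*u - 72) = u*(u + 2)*(u^3 + 4*u^2 - 9*u - 36) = u*(u + 2)*(u + 4)*(u^2 - 9) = u*(u - 3)*(u + 2)*(u + 4)*(u + 3)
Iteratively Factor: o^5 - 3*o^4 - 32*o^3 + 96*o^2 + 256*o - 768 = (o + 4)*(o^4 - 7*o^3 - 4*o^2 + 112*o - 192) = (o - 4)*(o + 4)*(o^3 - 3*o^2 - 16*o + 48) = (o - 4)^2*(o + 4)*(o^2 + o - 12) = (o - 4)^2*(o - 3)*(o + 4)*(o + 4)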